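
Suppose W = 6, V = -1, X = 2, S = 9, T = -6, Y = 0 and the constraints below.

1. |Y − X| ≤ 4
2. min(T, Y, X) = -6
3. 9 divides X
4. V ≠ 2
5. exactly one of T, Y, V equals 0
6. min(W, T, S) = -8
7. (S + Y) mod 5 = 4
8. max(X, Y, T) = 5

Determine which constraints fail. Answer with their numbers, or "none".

1. |0 − 2| = 2; 2 ≤ 4  true
2. min(-6, 0, 2) = -6  true
3. 2 = 9×0 + 2, so 9 does not divide 2  false
4. V = -1, and -1 ≠ 2  true
5. T=-6, Y=0, V=-1; 1 of them equals 0  true
6. min(6, -6, 9) = -6, not -8  false
7. S + Y = 9; 9 mod 5 = 4  true
8. max(2, 0, -6) = 2, not 5  false

Violated: 3, 6, and 8.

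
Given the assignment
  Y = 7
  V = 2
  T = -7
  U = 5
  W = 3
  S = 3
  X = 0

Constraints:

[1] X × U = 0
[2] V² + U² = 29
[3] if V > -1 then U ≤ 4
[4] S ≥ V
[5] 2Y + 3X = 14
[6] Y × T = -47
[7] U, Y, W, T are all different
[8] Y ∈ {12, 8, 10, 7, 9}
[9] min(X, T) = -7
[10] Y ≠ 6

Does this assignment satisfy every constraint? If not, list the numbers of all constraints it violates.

Violated: 3 and 6.

[1] X × U = 0 × 5 = 0 — holds.
[2] V² + U² = 2² + 5² = 4 + 25 = 29 — holds.
[3] V = 2 > -1, so we need U ≤ 4; but U = 5 > 4 — does not hold.
[4] S = 3, V = 2; 3 ≥ 2 — holds.
[5] 2Y + 3X = 2(7) + 3(0) = 14 — holds.
[6] Y × T = 7 × (-7) = -49, not -47 — does not hold.
[7] values 5, 7, 3, -7 are pairwise distinct — holds.
[8] Y = 7 is in {12, 8, 10, 7, 9} — holds.
[9] min(0, -7) = -7 — holds.
[10] Y = 7, and 7 ≠ 6 — holds.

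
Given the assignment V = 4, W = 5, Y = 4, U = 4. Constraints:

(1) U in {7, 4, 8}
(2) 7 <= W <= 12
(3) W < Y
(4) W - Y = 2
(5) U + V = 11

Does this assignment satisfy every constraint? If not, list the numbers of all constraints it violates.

(1) U = 4 is in {7, 4, 8}  ✔
(2) W = 5 is outside [7, 12]  ✘
(3) W = 5, Y = 4; 5 ≥ 4 (want <)  ✘
(4) W - Y = 5 - 4 = 1, not 2  ✘
(5) U + V = 4 + 4 = 8, not 11  ✘

Constraints 2, 3, 4, and 5 do not hold.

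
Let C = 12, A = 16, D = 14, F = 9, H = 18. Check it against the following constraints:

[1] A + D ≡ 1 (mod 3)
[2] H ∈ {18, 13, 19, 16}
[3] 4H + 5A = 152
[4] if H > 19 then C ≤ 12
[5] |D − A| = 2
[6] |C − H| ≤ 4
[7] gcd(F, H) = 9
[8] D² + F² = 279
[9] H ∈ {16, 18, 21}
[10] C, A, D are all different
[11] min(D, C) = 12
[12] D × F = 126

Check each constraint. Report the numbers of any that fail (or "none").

Constraints 1, 6, 8 do not hold.

[1] A + D = 30; 30 mod 3 = 0, not 1  no
[2] H = 18 is in {18, 13, 19, 16}  yes
[3] 4H + 5A = 4(18) + 5(16) = 152  yes
[4] H = 18, not > 19; antecedent false, conditional vacuously true  yes
[5] |14 − 16| = 2  yes
[6] |12 − 18| = 6; 6 > 4, exceeds bound 4  no
[7] gcd(9, 18) = 9  yes
[8] D² + F² = 14² + 9² = 196 + 81 = 277, not 279  no
[9] H = 18 is in {16, 18, 21}  yes
[10] values 12, 16, 14 are pairwise distinct  yes
[11] min(14, 12) = 12  yes
[12] D × F = 14 × 9 = 126  yes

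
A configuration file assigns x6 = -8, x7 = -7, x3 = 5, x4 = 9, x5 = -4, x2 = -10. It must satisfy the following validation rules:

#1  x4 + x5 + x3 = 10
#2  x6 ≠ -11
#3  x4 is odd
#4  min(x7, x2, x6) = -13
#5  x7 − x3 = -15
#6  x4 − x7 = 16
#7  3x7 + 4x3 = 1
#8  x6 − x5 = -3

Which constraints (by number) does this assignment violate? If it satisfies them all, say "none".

#1 x4 + x5 + x3 = 9 + (-4) + 5 = 10 — OK.
#2 x6 = -8, and -8 ≠ -11 — OK.
#3 x4 = 9 is odd — OK.
#4 min(-7, -10, -8) = -10, not -13 — violated.
#5 x7 − x3 = -7 − 5 = -12, not -15 — violated.
#6 x4 − x7 = 9 − (-7) = 16 — OK.
#7 3x7 + 4x3 = 3(-7) + 4(5) = -1, not 1 — violated.
#8 x6 − x5 = -8 − (-4) = -4, not -3 — violated.

Violated: 4, 5, 7, 8.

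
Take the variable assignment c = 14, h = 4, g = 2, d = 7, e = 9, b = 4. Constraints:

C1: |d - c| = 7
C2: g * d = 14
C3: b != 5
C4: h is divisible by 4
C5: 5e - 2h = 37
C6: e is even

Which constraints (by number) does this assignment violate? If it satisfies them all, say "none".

C1: |7 - 14| = 7 — holds.
C2: g * d = 2 * 7 = 14 — holds.
C3: b = 4, and 4 ≠ 5 — holds.
C4: 4 / 4 = 1, so 4 divides 4 — holds.
C5: 5e - 2h = 5(9) - 2(4) = 37 — holds.
C6: e = 9 is odd — fails.

Violated: 6.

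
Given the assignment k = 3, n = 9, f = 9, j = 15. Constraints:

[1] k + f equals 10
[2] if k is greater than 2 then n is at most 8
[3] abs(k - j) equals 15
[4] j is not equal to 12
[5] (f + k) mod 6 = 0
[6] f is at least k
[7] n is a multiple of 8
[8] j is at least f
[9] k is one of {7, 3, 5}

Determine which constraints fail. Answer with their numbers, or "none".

[1] k + f = 3 + 9 = 12, not 10  false
[2] k = 3 > 2, so we need n ≤ 8; but n = 9 > 8  false
[3] abs(3 - 15) = 12, not 15  false
[4] j = 15, and 15 ≠ 12  true
[5] f + k = 12; 12 mod 6 = 0  true
[6] f = 9, k = 3; 9 ≥ 3  true
[7] 9 = 8*1 + 1, so 8 does not divide 9  false
[8] j = 15, f = 9; 15 ≥ 9  true
[9] k = 3 is in {7, 3, 5}  true

No — constraints 1, 2, 3, and 7 are not satisfied.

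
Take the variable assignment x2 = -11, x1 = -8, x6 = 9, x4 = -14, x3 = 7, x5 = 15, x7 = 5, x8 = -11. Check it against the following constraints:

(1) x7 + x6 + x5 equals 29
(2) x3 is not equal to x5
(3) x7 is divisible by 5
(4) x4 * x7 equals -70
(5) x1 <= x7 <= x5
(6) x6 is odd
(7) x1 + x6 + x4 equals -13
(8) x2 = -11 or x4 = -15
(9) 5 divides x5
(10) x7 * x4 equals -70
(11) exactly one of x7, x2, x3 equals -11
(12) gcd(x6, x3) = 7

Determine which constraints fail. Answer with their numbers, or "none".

(1) x7 + x6 + x5 = 5 + 9 + 15 = 29 — holds.
(2) x3 = 7, x5 = 15; distinct — holds.
(3) 5 / 5 = 1, so 5 divides 5 — holds.
(4) x4 * x7 = -14 * 5 = -70 — holds.
(5) values -8 <= 5 <= 15 — holds.
(6) x6 = 9 is odd — holds.
(7) x1 + x6 + x4 = -8 + 9 + (-14) = -13 — holds.
(8) x2 = -11 = -11 (first disjunct) — holds.
(9) 15 / 5 = 3, so 5 divides 15 — holds.
(10) x7 * x4 = 5 * (-14) = -70 — holds.
(11) x7=5, x2=-11, x3=7; 1 of them equals -11 — holds.
(12) gcd(9, 7) = 1, not 7 — fails.

The assignment fails constraint 12.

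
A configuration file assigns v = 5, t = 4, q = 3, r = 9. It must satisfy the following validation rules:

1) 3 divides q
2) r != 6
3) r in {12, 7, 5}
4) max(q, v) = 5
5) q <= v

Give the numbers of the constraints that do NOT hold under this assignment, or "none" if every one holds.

1) 3 / 3 = 1, so 3 divides 3  ✔
2) r = 9, and 9 ≠ 6  ✔
3) r = 9 is not in {12, 7, 5}  ✘
4) max(3, 5) = 5  ✔
5) q = 3, v = 5; 3 ≤ 5  ✔

No — constraint 3 is not satisfied.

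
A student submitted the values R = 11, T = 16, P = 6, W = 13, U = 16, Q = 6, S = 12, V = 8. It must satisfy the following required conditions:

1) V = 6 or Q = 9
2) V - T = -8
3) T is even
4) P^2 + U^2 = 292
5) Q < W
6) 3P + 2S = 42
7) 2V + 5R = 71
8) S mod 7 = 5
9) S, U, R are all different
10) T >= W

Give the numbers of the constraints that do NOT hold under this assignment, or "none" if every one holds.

Violated: 1.

1) V = 8 ≠ 6 and Q = 6 ≠ 9; both disjuncts false — violated.
2) V - T = 8 - 16 = -8 — OK.
3) T = 16 is even — OK.
4) P^2 + U^2 = 6^2 + 16^2 = 36 + 256 = 292 — OK.
5) Q = 6, W = 13; 6 < 13 — OK.
6) 3P + 2S = 3(6) + 2(12) = 42 — OK.
7) 2V + 5R = 2(8) + 5(11) = 71 — OK.
8) 12 mod 7 = 5 — OK.
9) values 12, 16, 11 are pairwise distinct — OK.
10) T = 16, W = 13; 16 ≥ 13 — OK.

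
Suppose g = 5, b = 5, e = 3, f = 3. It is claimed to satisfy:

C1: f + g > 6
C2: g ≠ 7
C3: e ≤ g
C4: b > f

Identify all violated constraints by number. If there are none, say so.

All constraints are satisfied.

C1: f + g = 3 + 5 = 8; 8 > 6 — holds.
C2: g = 5, and 5 ≠ 7 — holds.
C3: e = 3, g = 5; 3 ≤ 5 — holds.
C4: b = 5, f = 3; 5 > 3 — holds.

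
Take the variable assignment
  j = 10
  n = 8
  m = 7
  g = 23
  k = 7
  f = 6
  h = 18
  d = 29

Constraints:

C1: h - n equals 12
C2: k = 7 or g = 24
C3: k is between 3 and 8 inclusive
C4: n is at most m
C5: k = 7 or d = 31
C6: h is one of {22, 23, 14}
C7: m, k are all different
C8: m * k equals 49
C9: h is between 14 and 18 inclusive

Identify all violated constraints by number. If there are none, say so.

The assignment fails constraints 1, 4, 6, and 7.

C1: h - n = 18 - 8 = 10, not 12 — does not hold.
C2: k = 7 = 7 (first disjunct) — holds.
C3: k = 7 lies in [3, 8] — holds.
C4: n = 8, m = 7; 8 > 7 (want ≤) — does not hold.
C5: k = 7 = 7 (first disjunct) — holds.
C6: h = 18 is not in {22, 23, 14} — does not hold.
C7: m = k = 7, not all different — does not hold.
C8: m * k = 7 * 7 = 49 — holds.
C9: h = 18 lies in [14, 18] — holds.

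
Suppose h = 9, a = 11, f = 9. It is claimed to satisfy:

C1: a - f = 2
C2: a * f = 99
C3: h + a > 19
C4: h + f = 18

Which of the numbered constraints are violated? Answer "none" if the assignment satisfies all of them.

C1: a - f = 11 - 9 = 2 — OK.
C2: a * f = 11 * 9 = 99 — OK.
C3: h + a = 9 + 11 = 20; 20 > 19 — OK.
C4: h + f = 9 + 9 = 18 — OK.

None — every constraint holds.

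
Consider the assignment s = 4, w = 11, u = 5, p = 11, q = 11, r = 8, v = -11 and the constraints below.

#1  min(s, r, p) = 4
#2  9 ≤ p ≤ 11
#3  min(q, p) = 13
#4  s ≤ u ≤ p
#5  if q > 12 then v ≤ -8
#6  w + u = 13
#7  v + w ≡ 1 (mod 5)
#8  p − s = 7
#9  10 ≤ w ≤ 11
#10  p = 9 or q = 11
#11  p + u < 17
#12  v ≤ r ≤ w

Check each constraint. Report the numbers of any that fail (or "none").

No — constraints 3, 6, and 7 are not satisfied.

#1 min(4, 8, 11) = 4  ✓
#2 p = 11 lies in [9, 11]  ✓
#3 min(11, 11) = 11, not 13  ✗
#4 values 4 ≤ 5 ≤ 11  ✓
#5 q = 11, not > 12; antecedent false, conditional vacuously true  ✓
#6 w + u = 11 + 5 = 16, not 13  ✗
#7 v + w = 0; 0 mod 5 = 0, not 1  ✗
#8 p − s = 11 − 4 = 7  ✓
#9 w = 11 lies in [10, 11]  ✓
#10 p = 11 ≠ 9, but q = 11 = 11 (second disjunct)  ✓
#11 p + u = 11 + 5 = 16; 16 < 17  ✓
#12 values -11 ≤ 8 ≤ 11  ✓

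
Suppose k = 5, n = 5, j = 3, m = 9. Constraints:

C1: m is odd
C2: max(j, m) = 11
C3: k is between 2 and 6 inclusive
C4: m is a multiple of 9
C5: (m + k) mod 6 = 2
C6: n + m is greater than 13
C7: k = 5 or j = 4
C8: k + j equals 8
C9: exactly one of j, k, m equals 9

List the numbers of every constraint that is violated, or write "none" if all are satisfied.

Violated: 2.

C1: m = 9 is odd  ✓
C2: max(3, 9) = 9, not 11  ✗
C3: k = 5 lies in [2, 6]  ✓
C4: 9 / 9 = 1, so 9 divides 9  ✓
C5: m + k = 14; 14 mod 6 = 2  ✓
C6: n + m = 5 + 9 = 14; 14 > 13  ✓
C7: k = 5 = 5 (first disjunct)  ✓
C8: k + j = 5 + 3 = 8  ✓
C9: j=3, k=5, m=9; 1 of them equals 9  ✓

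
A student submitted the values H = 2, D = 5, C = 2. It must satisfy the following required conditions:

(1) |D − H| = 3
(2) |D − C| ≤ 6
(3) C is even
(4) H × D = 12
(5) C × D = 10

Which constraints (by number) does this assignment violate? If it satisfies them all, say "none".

Violated: 4.

(1) |5 − 2| = 3 — OK.
(2) |5 − 2| = 3; 3 ≤ 6 — OK.
(3) C = 2 is even — OK.
(4) H × D = 2 × 5 = 10, not 12 — violated.
(5) C × D = 2 × 5 = 10 — OK.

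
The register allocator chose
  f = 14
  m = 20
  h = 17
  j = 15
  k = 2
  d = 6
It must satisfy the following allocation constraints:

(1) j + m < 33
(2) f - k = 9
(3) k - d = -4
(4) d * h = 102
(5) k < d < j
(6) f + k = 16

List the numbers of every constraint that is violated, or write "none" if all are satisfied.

No — constraints 1, 2 are not satisfied.

(1) j + m = 15 + 20 = 35; 35 ≥ 33, bound 33 not met — does not hold.
(2) f - k = 14 - 2 = 12, not 9 — does not hold.
(3) k - d = 2 - 6 = -4 — holds.
(4) d * h = 6 * 17 = 102 — holds.
(5) values 2 < 6 < 15 — holds.
(6) f + k = 14 + 2 = 16 — holds.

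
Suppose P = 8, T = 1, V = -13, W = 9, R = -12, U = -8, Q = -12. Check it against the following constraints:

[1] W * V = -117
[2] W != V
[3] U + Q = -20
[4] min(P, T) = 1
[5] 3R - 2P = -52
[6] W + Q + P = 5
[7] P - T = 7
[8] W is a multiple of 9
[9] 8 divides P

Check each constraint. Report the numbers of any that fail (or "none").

[1] W * V = 9 * (-13) = -117 — holds.
[2] W = 9, V = -13; distinct — holds.
[3] U + Q = -8 + (-12) = -20 — holds.
[4] min(8, 1) = 1 — holds.
[5] 3R - 2P = 3(-12) - 2(8) = -52 — holds.
[6] W + Q + P = 9 + (-12) + 8 = 5 — holds.
[7] P - T = 8 - 1 = 7 — holds.
[8] 9 / 9 = 1, so 9 divides 9 — holds.
[9] 8 / 8 = 1, so 8 divides 8 — holds.

None — every constraint holds.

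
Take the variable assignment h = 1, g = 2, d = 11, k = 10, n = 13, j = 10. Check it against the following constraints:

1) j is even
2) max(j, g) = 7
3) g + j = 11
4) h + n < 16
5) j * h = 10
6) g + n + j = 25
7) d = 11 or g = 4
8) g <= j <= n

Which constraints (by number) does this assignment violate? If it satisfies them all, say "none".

1) j = 10 is even — holds.
2) max(10, 2) = 10, not 7 — does not hold.
3) g + j = 2 + 10 = 12, not 11 — does not hold.
4) h + n = 1 + 13 = 14; 14 < 16 — holds.
5) j * h = 10 * 1 = 10 — holds.
6) g + n + j = 2 + 13 + 10 = 25 — holds.
7) d = 11 = 11 (first disjunct) — holds.
8) values 2 <= 10 <= 13 — holds.

Constraints 2, 3 do not hold.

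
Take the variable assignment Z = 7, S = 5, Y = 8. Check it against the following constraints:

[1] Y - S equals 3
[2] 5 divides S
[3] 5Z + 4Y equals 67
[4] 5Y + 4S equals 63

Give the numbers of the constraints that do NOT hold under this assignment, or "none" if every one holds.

[1] Y - S = 8 - 5 = 3  true
[2] 5 / 5 = 1, so 5 divides 5  true
[3] 5Z + 4Y = 5(7) + 4(8) = 67  true
[4] 5Y + 4S = 5(8) + 4(5) = 60, not 63  false

Constraint 4 does not hold.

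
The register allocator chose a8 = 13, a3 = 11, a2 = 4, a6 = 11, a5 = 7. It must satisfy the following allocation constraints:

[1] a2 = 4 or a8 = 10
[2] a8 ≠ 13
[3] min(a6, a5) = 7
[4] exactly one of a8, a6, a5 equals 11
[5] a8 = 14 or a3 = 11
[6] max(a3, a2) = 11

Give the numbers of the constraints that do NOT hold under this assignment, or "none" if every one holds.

[1] a2 = 4 = 4 (first disjunct)  yes
[2] a8 = 13, but 13 is required to differ  no
[3] min(11, 7) = 7  yes
[4] a8=13, a6=11, a5=7; 1 of them equals 11  yes
[5] a8 = 13 ≠ 14, but a3 = 11 = 11 (second disjunct)  yes
[6] max(11, 4) = 11  yes

Constraint 2 is violated.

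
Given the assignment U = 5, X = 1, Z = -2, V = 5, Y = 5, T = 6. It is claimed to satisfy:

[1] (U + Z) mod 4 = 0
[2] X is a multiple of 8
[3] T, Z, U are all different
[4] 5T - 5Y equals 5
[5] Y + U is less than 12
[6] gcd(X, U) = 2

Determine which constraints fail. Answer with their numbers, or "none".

Violated: 1, 2, and 6.

[1] U + Z = 3; 3 mod 4 = 3, not 0  fails
[2] 1 = 8*0 + 1, so 8 does not divide 1  fails
[3] values 6, -2, 5 are pairwise distinct  holds
[4] 5T - 5Y = 5(6) - 5(5) = 5  holds
[5] Y + U = 5 + 5 = 10; 10 < 12  holds
[6] gcd(1, 5) = 1, not 2  fails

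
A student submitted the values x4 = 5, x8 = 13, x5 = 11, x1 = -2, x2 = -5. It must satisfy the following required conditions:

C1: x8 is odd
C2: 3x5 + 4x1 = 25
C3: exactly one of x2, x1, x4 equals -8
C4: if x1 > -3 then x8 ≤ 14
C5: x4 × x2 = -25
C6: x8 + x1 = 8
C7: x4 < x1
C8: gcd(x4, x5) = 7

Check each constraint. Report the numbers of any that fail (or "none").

C1: x8 = 13 is odd  yes
C2: 3x5 + 4x1 = 3(11) + 4(-2) = 25  yes
C3: x2=-5, x1=-2, x4=5; 0 of them equal -8, not exactly one  no
C4: x1 = -2 > -3, so we need x8 ≤ 14; x8 = 13 ≤ 14  yes
C5: x4 × x2 = 5 × (-5) = -25  yes
C6: x8 + x1 = 13 + (-2) = 11, not 8  no
C7: x4 = 5, x1 = -2; 5 ≥ -2 (want <)  no
C8: gcd(5, 11) = 1, not 7  no

No — constraints 3, 6, 7, 8 are not satisfied.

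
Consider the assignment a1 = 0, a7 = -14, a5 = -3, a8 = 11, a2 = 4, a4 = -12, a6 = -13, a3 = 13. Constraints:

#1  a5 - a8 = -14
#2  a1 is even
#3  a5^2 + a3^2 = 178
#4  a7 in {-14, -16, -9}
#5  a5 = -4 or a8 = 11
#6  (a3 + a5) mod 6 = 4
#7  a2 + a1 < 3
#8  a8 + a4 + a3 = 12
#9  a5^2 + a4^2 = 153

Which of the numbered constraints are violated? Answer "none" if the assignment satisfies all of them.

#1 a5 - a8 = -3 - 11 = -14 — holds.
#2 a1 = 0 is even — holds.
#3 a5^2 + a3^2 = (-3)^2 + 13^2 = 9 + 169 = 178 — holds.
#4 a7 = -14 is in {-14, -16, -9} — holds.
#5 a5 = -3 ≠ -4, but a8 = 11 = 11 (second disjunct) — holds.
#6 a3 + a5 = 10; 10 mod 6 = 4 — holds.
#7 a2 + a1 = 4 + 0 = 4; 4 ≥ 3, bound 3 not met — fails.
#8 a8 + a4 + a3 = 11 + (-12) + 13 = 12 — holds.
#9 a5^2 + a4^2 = (-3)^2 + (-12)^2 = 9 + 144 = 153 — holds.

No — constraint 7 is not satisfied.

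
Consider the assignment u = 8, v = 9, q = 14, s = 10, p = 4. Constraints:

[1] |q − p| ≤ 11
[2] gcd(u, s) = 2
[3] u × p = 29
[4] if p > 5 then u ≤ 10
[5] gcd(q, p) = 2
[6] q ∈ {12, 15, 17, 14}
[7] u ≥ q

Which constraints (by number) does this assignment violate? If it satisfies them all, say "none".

Constraints 3 and 7 do not hold.

[1] |14 − 4| = 10; 10 ≤ 11 — satisfied.
[2] gcd(8, 10) = 2 — satisfied.
[3] u × p = 8 × 4 = 32, not 29 — violated.
[4] p = 4, not > 5; antecedent false, conditional vacuously true — satisfied.
[5] gcd(14, 4) = 2 — satisfied.
[6] q = 14 is in {12, 15, 17, 14} — satisfied.
[7] u = 8, q = 14; 8 < 14 (want ≥) — violated.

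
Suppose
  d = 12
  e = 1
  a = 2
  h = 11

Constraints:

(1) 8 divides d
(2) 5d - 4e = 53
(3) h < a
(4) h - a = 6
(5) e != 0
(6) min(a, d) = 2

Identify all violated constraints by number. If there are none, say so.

(1) 12 = 8*1 + 4, so 8 does not divide 12 — violated.
(2) 5d - 4e = 5(12) - 4(1) = 56, not 53 — violated.
(3) h = 11, a = 2; 11 ≥ 2 (want <) — violated.
(4) h - a = 11 - 2 = 9, not 6 — violated.
(5) e = 1, and 1 ≠ 0 — satisfied.
(6) min(2, 12) = 2 — satisfied.

The assignment fails constraints 1, 2, 3, 4.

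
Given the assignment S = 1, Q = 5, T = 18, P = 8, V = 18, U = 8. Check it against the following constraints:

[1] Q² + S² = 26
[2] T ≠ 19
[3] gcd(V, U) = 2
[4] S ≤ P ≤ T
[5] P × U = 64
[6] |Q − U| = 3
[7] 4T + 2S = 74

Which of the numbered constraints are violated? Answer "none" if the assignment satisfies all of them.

[1] Q² + S² = 5² + 1² = 25 + 1 = 26  holds
[2] T = 18, and 18 ≠ 19  holds
[3] gcd(18, 8) = 2  holds
[4] values 1 ≤ 8 ≤ 18  holds
[5] P × U = 8 × 8 = 64  holds
[6] |5 − 8| = 3  holds
[7] 4T + 2S = 4(18) + 2(1) = 74  holds

The assignment satisfies every constraint.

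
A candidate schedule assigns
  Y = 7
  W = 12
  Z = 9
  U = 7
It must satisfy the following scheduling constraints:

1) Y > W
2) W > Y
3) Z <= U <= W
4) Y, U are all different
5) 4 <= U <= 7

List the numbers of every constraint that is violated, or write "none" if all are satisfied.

1) Y = 7, W = 12; 7 ≤ 12 (want >) — violated.
2) W = 12, Y = 7; 12 > 7 — satisfied.
3) values 9, 7, 12; Z = 9 is not <= U = 7 — violated.
4) Y = U = 7, not all different — violated.
5) U = 7 lies in [4, 7] — satisfied.

Constraints 1, 3, 4 do not hold.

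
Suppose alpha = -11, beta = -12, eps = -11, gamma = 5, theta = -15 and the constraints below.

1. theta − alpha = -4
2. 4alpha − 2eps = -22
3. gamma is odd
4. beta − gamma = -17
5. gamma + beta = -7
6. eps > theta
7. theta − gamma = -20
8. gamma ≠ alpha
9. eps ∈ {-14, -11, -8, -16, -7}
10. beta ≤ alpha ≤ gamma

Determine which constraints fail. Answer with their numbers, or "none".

1. theta − alpha = -15 − (-11) = -4 — OK.
2. 4alpha − 2eps = 4(-11) − 2(-11) = -22 — OK.
3. gamma = 5 is odd — OK.
4. beta − gamma = -12 − 5 = -17 — OK.
5. gamma + beta = 5 + (-12) = -7 — OK.
6. eps = -11, theta = -15; -11 > -15 — OK.
7. theta − gamma = -15 − 5 = -20 — OK.
8. gamma = 5, alpha = -11; distinct — OK.
9. eps = -11 is in {-14, -11, -8, -16, -7} — OK.
10. values -12 ≤ -11 ≤ 5 — OK.

No violations.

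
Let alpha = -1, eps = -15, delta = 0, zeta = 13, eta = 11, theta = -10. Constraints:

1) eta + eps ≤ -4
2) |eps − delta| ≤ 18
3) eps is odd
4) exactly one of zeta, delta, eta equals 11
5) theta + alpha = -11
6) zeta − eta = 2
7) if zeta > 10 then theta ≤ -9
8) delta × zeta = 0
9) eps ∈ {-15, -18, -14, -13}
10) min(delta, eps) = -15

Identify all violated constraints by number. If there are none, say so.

Yes — all constraints hold.

1) eta + eps = 11 + (-15) = -4; -4 ≤ -4 — OK.
2) |-15 − 0| = 15; 15 ≤ 18 — OK.
3) eps = -15 is odd — OK.
4) zeta=13, delta=0, eta=11; 1 of them equals 11 — OK.
5) theta + alpha = -10 + (-1) = -11 — OK.
6) zeta − eta = 13 − 11 = 2 — OK.
7) zeta = 13 > 10, so we need theta ≤ -9; theta = -10 ≤ -9 — OK.
8) delta × zeta = 0 × 13 = 0 — OK.
9) eps = -15 is in {-15, -18, -14, -13} — OK.
10) min(0, -15) = -15 — OK.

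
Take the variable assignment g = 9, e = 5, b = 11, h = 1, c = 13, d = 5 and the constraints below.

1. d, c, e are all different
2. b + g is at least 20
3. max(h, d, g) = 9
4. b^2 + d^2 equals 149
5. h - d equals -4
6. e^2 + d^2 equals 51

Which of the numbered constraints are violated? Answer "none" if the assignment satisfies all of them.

Violated: 1, 4, and 6.

1. d = e = 5, not all different  ✘
2. b + g = 11 + 9 = 20; 20 ≥ 20  ✔
3. max(1, 5, 9) = 9  ✔
4. b^2 + d^2 = 11^2 + 5^2 = 121 + 25 = 146, not 149  ✘
5. h - d = 1 - 5 = -4  ✔
6. e^2 + d^2 = 5^2 + 5^2 = 25 + 25 = 50, not 51  ✘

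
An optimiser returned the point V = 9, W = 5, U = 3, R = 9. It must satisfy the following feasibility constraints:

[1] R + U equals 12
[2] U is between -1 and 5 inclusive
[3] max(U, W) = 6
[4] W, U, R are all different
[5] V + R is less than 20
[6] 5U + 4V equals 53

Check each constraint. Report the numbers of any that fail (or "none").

The assignment fails constraints 3 and 6.

[1] R + U = 9 + 3 = 12 — satisfied.
[2] U = 3 lies in [-1, 5] — satisfied.
[3] max(3, 5) = 5, not 6 — violated.
[4] values 5, 3, 9 are pairwise distinct — satisfied.
[5] V + R = 9 + 9 = 18; 18 < 20 — satisfied.
[6] 5U + 4V = 5(3) + 4(9) = 51, not 53 — violated.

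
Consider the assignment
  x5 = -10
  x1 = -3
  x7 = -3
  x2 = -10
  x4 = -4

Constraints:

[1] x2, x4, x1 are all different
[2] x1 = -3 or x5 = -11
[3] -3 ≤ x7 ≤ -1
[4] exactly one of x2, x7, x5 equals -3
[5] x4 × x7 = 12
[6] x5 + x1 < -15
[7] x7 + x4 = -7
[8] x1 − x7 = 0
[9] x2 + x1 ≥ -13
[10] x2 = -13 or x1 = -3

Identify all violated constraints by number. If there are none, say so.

[1] values -10, -4, -3 are pairwise distinct  ✓
[2] x1 = -3 = -3 (first disjunct)  ✓
[3] x7 = -3 lies in [-3, -1]  ✓
[4] x2=-10, x7=-3, x5=-10; 1 of them equals -3  ✓
[5] x4 × x7 = -4 × (-3) = 12  ✓
[6] x5 + x1 = -10 + (-3) = -13; -13 ≥ -15, bound -15 not met  ✗
[7] x7 + x4 = -3 + (-4) = -7  ✓
[8] x1 − x7 = -3 − (-3) = 0  ✓
[9] x2 + x1 = -10 + (-3) = -13; -13 ≥ -13  ✓
[10] x2 = -10 ≠ -13, but x1 = -3 = -3 (second disjunct)  ✓

Violated: 6.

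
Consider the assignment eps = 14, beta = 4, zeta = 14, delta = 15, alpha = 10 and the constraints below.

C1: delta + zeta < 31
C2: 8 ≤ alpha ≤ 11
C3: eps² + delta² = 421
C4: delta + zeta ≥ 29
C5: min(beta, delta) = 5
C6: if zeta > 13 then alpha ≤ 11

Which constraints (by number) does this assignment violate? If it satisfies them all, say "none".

Constraint 5 does not hold.

C1: delta + zeta = 15 + 14 = 29; 29 < 31  OK
C2: alpha = 10 lies in [8, 11]  OK
C3: eps² + delta² = 14² + 15² = 196 + 225 = 421  OK
C4: delta + zeta = 15 + 14 = 29; 29 ≥ 29  OK
C5: min(4, 15) = 4, not 5  FAIL
C6: zeta = 14 > 13, so we need alpha ≤ 11; alpha = 10 ≤ 11  OK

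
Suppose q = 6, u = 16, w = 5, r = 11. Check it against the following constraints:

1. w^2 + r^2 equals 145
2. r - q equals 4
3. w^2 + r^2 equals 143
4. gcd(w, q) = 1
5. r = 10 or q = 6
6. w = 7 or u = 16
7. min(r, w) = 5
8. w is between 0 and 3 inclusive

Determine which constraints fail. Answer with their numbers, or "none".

No — constraints 1, 2, 3, 8 are not satisfied.

1. w^2 + r^2 = 5^2 + 11^2 = 25 + 121 = 146, not 145  ✗
2. r - q = 11 - 6 = 5, not 4  ✗
3. w^2 + r^2 = 5^2 + 11^2 = 25 + 121 = 146, not 143  ✗
4. gcd(5, 6) = 1  ✓
5. r = 11 ≠ 10, but q = 6 = 6 (second disjunct)  ✓
6. w = 5 ≠ 7, but u = 16 = 16 (second disjunct)  ✓
7. min(11, 5) = 5  ✓
8. w = 5 is outside [0, 3]  ✗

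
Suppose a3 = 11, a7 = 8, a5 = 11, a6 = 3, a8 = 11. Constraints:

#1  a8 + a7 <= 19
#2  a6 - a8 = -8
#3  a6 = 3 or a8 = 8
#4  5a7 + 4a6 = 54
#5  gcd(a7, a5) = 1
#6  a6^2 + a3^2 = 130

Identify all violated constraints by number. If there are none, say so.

#1 a8 + a7 = 11 + 8 = 19; 19 ≤ 19  true
#2 a6 - a8 = 3 - 11 = -8  true
#3 a6 = 3 = 3 (first disjunct)  true
#4 5a7 + 4a6 = 5(8) + 4(3) = 52, not 54  false
#5 gcd(8, 11) = 1  true
#6 a6^2 + a3^2 = 3^2 + 11^2 = 9 + 121 = 130  true

No — constraint 4 is not satisfied.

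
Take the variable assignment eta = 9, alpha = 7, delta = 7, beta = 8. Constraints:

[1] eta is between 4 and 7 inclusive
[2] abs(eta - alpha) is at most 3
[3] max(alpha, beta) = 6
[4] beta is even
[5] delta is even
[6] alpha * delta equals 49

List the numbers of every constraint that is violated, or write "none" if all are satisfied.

The assignment fails constraints 1, 3, 5.

[1] eta = 9 is outside [4, 7]  ✗
[2] abs(9 - 7) = 2; 2 ≤ 3  ✓
[3] max(7, 8) = 8, not 6  ✗
[4] beta = 8 is even  ✓
[5] delta = 7 is odd  ✗
[6] alpha * delta = 7 * 7 = 49  ✓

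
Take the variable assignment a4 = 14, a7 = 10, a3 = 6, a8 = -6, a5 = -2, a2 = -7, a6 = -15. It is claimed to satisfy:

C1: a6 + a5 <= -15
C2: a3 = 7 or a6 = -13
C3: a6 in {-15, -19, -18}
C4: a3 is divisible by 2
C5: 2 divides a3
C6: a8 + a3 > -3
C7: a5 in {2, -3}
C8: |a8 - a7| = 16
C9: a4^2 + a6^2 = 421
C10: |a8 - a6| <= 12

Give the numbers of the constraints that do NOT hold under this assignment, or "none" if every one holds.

Constraints 2 and 7 are violated.

C1: a6 + a5 = -15 + (-2) = -17; -17 ≤ -15 — satisfied.
C2: a3 = 6 ≠ 7 and a6 = -15 ≠ -13; both disjuncts false — violated.
C3: a6 = -15 is in {-15, -19, -18} — satisfied.
C4: 6 / 2 = 3, so 2 divides 6 — satisfied.
C5: 6 / 2 = 3, so 2 divides 6 — satisfied.
C6: a8 + a3 = -6 + 6 = 0; 0 > -3 — satisfied.
C7: a5 = -2 is not in {2, -3} — violated.
C8: |-6 - 10| = 16 — satisfied.
C9: a4^2 + a6^2 = 14^2 + (-15)^2 = 196 + 225 = 421 — satisfied.
C10: |-6 - (-15)| = 9; 9 ≤ 12 — satisfied.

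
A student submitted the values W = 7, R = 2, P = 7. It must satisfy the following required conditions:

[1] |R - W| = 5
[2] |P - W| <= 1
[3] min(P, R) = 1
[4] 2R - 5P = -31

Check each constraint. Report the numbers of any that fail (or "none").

[1] |2 - 7| = 5  ✔
[2] |7 - 7| = 0; 0 ≤ 1  ✔
[3] min(7, 2) = 2, not 1  ✘
[4] 2R - 5P = 2(2) - 5(7) = -31  ✔

Violated: 3.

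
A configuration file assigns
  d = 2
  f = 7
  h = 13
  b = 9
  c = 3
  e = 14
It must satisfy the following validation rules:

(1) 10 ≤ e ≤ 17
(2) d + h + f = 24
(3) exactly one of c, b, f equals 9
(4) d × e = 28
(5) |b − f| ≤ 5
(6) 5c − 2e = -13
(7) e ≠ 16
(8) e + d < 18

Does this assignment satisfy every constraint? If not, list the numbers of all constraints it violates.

(1) e = 14 lies in [10, 17] — OK.
(2) d + h + f = 2 + 13 + 7 = 22, not 24 — violated.
(3) c=3, b=9, f=7; 1 of them equals 9 — OK.
(4) d × e = 2 × 14 = 28 — OK.
(5) |9 − 7| = 2; 2 ≤ 5 — OK.
(6) 5c − 2e = 5(3) − 2(14) = -13 — OK.
(7) e = 14, and 14 ≠ 16 — OK.
(8) e + d = 14 + 2 = 16; 16 < 18 — OK.

Constraint 2 does not hold.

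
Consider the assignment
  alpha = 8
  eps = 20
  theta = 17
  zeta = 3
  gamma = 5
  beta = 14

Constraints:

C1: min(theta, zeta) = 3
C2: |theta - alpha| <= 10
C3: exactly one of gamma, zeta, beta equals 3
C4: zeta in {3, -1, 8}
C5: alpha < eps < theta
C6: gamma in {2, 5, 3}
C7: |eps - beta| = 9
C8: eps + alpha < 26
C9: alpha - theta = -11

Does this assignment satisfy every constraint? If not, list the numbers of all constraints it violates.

No — constraints 5, 7, 8, and 9 are not satisfied.

C1: min(17, 3) = 3  ✔
C2: |17 - 8| = 9; 9 ≤ 10  ✔
C3: gamma=5, zeta=3, beta=14; 1 of them equals 3  ✔
C4: zeta = 3 is in {3, -1, 8}  ✔
C5: values 8, 20, 17; eps = 20 is not < theta = 17  ✘
C6: gamma = 5 is in {2, 5, 3}  ✔
C7: |20 - 14| = 6, not 9  ✘
C8: eps + alpha = 20 + 8 = 28; 28 ≥ 26, bound 26 not met  ✘
C9: alpha - theta = 8 - 17 = -9, not -11  ✘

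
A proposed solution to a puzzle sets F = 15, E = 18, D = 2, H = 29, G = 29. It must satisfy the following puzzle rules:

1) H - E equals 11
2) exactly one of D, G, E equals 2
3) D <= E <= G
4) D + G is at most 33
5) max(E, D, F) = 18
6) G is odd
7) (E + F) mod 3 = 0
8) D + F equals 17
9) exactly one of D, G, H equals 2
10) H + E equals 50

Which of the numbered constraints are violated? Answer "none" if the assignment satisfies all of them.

Constraint 10 is violated.

1) H - E = 29 - 18 = 11  ✔
2) D=2, G=29, E=18; 1 of them equals 2  ✔
3) values 2 <= 18 <= 29  ✔
4) D + G = 2 + 29 = 31; 31 ≤ 33  ✔
5) max(18, 2, 15) = 18  ✔
6) G = 29 is odd  ✔
7) E + F = 33; 33 mod 3 = 0  ✔
8) D + F = 2 + 15 = 17  ✔
9) D=2, G=29, H=29; 1 of them equals 2  ✔
10) H + E = 29 + 18 = 47, not 50  ✘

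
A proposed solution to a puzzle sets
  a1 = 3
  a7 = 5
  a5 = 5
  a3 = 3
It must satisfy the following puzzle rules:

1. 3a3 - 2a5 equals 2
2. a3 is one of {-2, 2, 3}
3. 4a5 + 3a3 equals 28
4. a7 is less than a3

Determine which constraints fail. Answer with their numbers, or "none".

1. 3a3 - 2a5 = 3(3) - 2(5) = -1, not 2  fails
2. a3 = 3 is in {-2, 2, 3}  holds
3. 4a5 + 3a3 = 4(5) + 3(3) = 29, not 28  fails
4. a7 = 5, a3 = 3; 5 ≥ 3 (want <)  fails

Constraints 1, 3, 4 do not hold.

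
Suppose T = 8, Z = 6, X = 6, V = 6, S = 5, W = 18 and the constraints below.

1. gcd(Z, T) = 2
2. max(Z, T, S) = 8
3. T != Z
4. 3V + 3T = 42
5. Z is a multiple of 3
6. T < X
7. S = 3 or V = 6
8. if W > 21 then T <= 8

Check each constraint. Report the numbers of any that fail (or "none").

No — constraint 6 is not satisfied.

1. gcd(6, 8) = 2 — satisfied.
2. max(6, 8, 5) = 8 — satisfied.
3. T = 8, Z = 6; distinct — satisfied.
4. 3V + 3T = 3(6) + 3(8) = 42 — satisfied.
5. 6 / 3 = 2, so 3 divides 6 — satisfied.
6. T = 8, X = 6; 8 ≥ 6 (want <) — violated.
7. S = 5 ≠ 3, but V = 6 = 6 (second disjunct) — satisfied.
8. W = 18, not > 21; antecedent false, conditional vacuously true — satisfied.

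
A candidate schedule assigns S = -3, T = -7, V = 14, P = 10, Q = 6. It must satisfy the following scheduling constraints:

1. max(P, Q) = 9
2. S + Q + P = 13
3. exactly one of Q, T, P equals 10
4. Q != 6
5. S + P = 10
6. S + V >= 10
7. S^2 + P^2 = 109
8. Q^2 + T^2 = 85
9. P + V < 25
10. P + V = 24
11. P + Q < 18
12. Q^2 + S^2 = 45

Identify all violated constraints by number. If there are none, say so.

1. max(10, 6) = 10, not 9  fails
2. S + Q + P = -3 + 6 + 10 = 13  holds
3. Q=6, T=-7, P=10; 1 of them equals 10  holds
4. Q = 6, but 6 is required to differ  fails
5. S + P = -3 + 10 = 7, not 10  fails
6. S + V = -3 + 14 = 11; 11 ≥ 10  holds
7. S^2 + P^2 = (-3)^2 + 10^2 = 9 + 100 = 109  holds
8. Q^2 + T^2 = 6^2 + (-7)^2 = 36 + 49 = 85  holds
9. P + V = 10 + 14 = 24; 24 < 25  holds
10. P + V = 10 + 14 = 24  holds
11. P + Q = 10 + 6 = 16; 16 < 18  holds
12. Q^2 + S^2 = 6^2 + (-3)^2 = 36 + 9 = 45  holds

Constraints 1, 4, 5 do not hold.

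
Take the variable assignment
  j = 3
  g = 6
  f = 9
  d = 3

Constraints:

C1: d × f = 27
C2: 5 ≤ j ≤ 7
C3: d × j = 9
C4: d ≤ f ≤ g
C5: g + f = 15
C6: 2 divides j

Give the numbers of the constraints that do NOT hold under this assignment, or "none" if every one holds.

C1: d × f = 3 × 9 = 27 — OK.
C2: j = 3 is outside [5, 7] — violated.
C3: d × j = 3 × 3 = 9 — OK.
C4: values 3, 9, 6; f = 9 is not ≤ g = 6 — violated.
C5: g + f = 6 + 9 = 15 — OK.
C6: 3 = 2×1 + 1, so 2 does not divide 3 — violated.

The assignment fails constraints 2, 4, 6.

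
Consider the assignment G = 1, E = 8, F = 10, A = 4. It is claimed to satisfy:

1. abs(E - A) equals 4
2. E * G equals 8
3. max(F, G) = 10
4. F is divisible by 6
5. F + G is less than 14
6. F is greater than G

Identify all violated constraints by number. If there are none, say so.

1. abs(8 - 4) = 4 — OK.
2. E * G = 8 * 1 = 8 — OK.
3. max(10, 1) = 10 — OK.
4. 10 = 6*1 + 4, so 6 does not divide 10 — violated.
5. F + G = 10 + 1 = 11; 11 < 14 — OK.
6. F = 10, G = 1; 10 > 1 — OK.

Constraint 4 does not hold.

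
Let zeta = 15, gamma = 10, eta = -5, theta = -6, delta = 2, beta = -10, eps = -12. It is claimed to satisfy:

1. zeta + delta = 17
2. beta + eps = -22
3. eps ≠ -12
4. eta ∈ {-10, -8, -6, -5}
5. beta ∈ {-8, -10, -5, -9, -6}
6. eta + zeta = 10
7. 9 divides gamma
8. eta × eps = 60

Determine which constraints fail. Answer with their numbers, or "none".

1. zeta + delta = 15 + 2 = 17  yes
2. beta + eps = -10 + (-12) = -22  yes
3. eps = -12, but -12 is required to differ  no
4. eta = -5 is in {-10, -8, -6, -5}  yes
5. beta = -10 is in {-8, -10, -5, -9, -6}  yes
6. eta + zeta = -5 + 15 = 10  yes
7. 10 = 9×1 + 1, so 9 does not divide 10  no
8. eta × eps = -5 × (-12) = 60  yes

No — constraints 3, 7 are not satisfied.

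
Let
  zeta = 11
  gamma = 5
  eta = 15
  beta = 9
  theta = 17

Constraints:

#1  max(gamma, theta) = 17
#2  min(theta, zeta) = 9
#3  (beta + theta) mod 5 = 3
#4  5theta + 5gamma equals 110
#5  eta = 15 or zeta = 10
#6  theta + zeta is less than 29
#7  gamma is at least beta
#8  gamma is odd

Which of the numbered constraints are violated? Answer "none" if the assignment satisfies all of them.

#1 max(5, 17) = 17 — holds.
#2 min(17, 11) = 11, not 9 — does not hold.
#3 beta + theta = 26; 26 mod 5 = 1, not 3 — does not hold.
#4 5theta + 5gamma = 5(17) + 5(5) = 110 — holds.
#5 eta = 15 = 15 (first disjunct) — holds.
#6 theta + zeta = 17 + 11 = 28; 28 < 29 — holds.
#7 gamma = 5, beta = 9; 5 < 9 (want ≥) — does not hold.
#8 gamma = 5 is odd — holds.

Constraints 2, 3, 7 are violated.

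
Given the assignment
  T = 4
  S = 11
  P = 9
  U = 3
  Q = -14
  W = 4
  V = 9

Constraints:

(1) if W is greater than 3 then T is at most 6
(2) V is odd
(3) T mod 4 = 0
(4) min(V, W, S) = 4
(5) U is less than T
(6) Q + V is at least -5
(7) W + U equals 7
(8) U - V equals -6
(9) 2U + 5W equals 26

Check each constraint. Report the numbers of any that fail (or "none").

No violations.

(1) W = 4 > 3, so we need T ≤ 6; T = 4 ≤ 6 — satisfied.
(2) V = 9 is odd — satisfied.
(3) 4 mod 4 = 0 — satisfied.
(4) min(9, 4, 11) = 4 — satisfied.
(5) U = 3, T = 4; 3 < 4 — satisfied.
(6) Q + V = -14 + 9 = -5; -5 ≥ -5 — satisfied.
(7) W + U = 4 + 3 = 7 — satisfied.
(8) U - V = 3 - 9 = -6 — satisfied.
(9) 2U + 5W = 2(3) + 5(4) = 26 — satisfied.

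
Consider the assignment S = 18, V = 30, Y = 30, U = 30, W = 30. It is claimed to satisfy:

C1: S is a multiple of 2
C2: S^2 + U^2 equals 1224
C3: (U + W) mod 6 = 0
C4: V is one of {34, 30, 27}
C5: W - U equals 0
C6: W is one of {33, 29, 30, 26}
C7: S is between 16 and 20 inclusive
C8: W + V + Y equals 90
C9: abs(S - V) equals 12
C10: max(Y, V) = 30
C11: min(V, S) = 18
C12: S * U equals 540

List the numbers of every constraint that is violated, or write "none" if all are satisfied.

C1: 18 / 2 = 9, so 2 divides 18  ✔
C2: S^2 + U^2 = 18^2 + 30^2 = 324 + 900 = 1224  ✔
C3: U + W = 60; 60 mod 6 = 0  ✔
C4: V = 30 is in {34, 30, 27}  ✔
C5: W - U = 30 - 30 = 0  ✔
C6: W = 30 is in {33, 29, 30, 26}  ✔
C7: S = 18 lies in [16, 20]  ✔
C8: W + V + Y = 30 + 30 + 30 = 90  ✔
C9: abs(18 - 30) = 12  ✔
C10: max(30, 30) = 30  ✔
C11: min(30, 18) = 18  ✔
C12: S * U = 18 * 30 = 540  ✔

All constraints are satisfied.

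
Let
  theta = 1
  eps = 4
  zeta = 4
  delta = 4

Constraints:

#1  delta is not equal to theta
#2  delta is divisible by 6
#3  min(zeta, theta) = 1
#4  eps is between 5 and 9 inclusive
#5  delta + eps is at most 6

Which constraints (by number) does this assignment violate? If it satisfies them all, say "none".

#1 delta = 4, theta = 1; distinct  OK
#2 4 = 6*0 + 4, so 6 does not divide 4  FAIL
#3 min(4, 1) = 1  OK
#4 eps = 4 is outside [5, 9]  FAIL
#5 delta + eps = 4 + 4 = 8; 8 > 6, bound 6 not met  FAIL

Constraints 2, 4, and 5 do not hold.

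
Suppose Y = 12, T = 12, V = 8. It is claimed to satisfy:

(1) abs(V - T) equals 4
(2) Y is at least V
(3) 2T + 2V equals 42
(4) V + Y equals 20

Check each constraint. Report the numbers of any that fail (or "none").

(1) abs(8 - 12) = 4  ✔
(2) Y = 12, V = 8; 12 ≥ 8  ✔
(3) 2T + 2V = 2(12) + 2(8) = 40, not 42  ✘
(4) V + Y = 8 + 12 = 20  ✔

No — constraint 3 is not satisfied.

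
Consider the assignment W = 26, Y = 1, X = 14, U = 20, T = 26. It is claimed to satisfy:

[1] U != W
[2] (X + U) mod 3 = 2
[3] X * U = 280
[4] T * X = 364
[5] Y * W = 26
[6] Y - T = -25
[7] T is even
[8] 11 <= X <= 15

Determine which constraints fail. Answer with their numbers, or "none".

No — constraint 2 is not satisfied.

[1] U = 20, W = 26; distinct  holds
[2] X + U = 34; 34 mod 3 = 1, not 2  fails
[3] X * U = 14 * 20 = 280  holds
[4] T * X = 26 * 14 = 364  holds
[5] Y * W = 1 * 26 = 26  holds
[6] Y - T = 1 - 26 = -25  holds
[7] T = 26 is even  holds
[8] X = 14 lies in [11, 15]  holds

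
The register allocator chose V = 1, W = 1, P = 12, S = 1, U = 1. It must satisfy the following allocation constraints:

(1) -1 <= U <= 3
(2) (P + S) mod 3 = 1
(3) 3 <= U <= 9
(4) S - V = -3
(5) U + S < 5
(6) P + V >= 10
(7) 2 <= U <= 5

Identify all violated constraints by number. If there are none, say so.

Violated: 3, 4, and 7.

(1) U = 1 lies in [-1, 3]  ✓
(2) P + S = 13; 13 mod 3 = 1  ✓
(3) U = 1 is outside [3, 9]  ✗
(4) S - V = 1 - 1 = 0, not -3  ✗
(5) U + S = 1 + 1 = 2; 2 < 5  ✓
(6) P + V = 12 + 1 = 13; 13 ≥ 10  ✓
(7) U = 1 is outside [2, 5]  ✗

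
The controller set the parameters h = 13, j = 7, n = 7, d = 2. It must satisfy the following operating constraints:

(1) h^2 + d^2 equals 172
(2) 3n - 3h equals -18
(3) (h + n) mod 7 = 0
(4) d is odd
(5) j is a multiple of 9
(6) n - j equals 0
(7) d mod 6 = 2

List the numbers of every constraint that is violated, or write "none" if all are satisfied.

(1) h^2 + d^2 = 13^2 + 2^2 = 169 + 4 = 173, not 172  fails
(2) 3n - 3h = 3(7) - 3(13) = -18  holds
(3) h + n = 20; 20 mod 7 = 6, not 0  fails
(4) d = 2 is even  fails
(5) 7 = 9*0 + 7, so 9 does not divide 7  fails
(6) n - j = 7 - 7 = 0  holds
(7) 2 mod 6 = 2  holds

No — constraints 1, 3, 4, 5 are not satisfied.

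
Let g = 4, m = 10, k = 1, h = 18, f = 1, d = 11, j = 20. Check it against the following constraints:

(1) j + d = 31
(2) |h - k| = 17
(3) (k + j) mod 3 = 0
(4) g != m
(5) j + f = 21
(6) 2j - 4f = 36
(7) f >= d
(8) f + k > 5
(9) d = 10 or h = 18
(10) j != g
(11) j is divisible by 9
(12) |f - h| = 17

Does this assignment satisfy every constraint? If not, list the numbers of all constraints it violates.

(1) j + d = 20 + 11 = 31  ✔
(2) |18 - 1| = 17  ✔
(3) k + j = 21; 21 mod 3 = 0  ✔
(4) g = 4, m = 10; distinct  ✔
(5) j + f = 20 + 1 = 21  ✔
(6) 2j - 4f = 2(20) - 4(1) = 36  ✔
(7) f = 1, d = 11; 1 < 11 (want ≥)  ✘
(8) f + k = 1 + 1 = 2; 2 ≤ 5, bound 5 not met  ✘
(9) d = 11 ≠ 10, but h = 18 = 18 (second disjunct)  ✔
(10) j = 20, g = 4; distinct  ✔
(11) 20 = 9*2 + 2, so 9 does not divide 20  ✘
(12) |1 - 18| = 17  ✔

No — constraints 7, 8, 11 are not satisfied.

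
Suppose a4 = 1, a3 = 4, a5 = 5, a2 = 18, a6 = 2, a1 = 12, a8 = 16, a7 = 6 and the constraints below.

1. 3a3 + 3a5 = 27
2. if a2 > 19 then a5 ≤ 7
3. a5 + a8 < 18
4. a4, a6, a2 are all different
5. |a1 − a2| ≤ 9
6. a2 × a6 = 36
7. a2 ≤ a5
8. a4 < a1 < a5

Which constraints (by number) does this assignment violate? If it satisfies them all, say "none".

1. 3a3 + 3a5 = 3(4) + 3(5) = 27 — satisfied.
2. a2 = 18, not > 19; antecedent false, conditional vacuously true — satisfied.
3. a5 + a8 = 5 + 16 = 21; 21 ≥ 18, bound 18 not met — violated.
4. values 1, 2, 18 are pairwise distinct — satisfied.
5. |12 − 18| = 6; 6 ≤ 9 — satisfied.
6. a2 × a6 = 18 × 2 = 36 — satisfied.
7. a2 = 18, a5 = 5; 18 > 5 (want ≤) — violated.
8. values 1, 12, 5; a1 = 12 is not < a5 = 5 — violated.

Violated: 3, 7, 8.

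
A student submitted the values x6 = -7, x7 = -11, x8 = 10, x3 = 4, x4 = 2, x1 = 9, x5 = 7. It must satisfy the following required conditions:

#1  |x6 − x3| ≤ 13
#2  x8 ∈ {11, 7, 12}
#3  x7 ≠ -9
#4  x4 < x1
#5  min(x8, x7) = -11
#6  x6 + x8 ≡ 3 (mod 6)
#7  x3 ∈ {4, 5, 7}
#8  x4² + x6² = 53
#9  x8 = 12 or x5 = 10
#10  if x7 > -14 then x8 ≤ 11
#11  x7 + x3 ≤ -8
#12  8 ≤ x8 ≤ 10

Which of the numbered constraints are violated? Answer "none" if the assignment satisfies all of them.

#1 |-7 − 4| = 11; 11 ≤ 13 — holds.
#2 x8 = 10 is not in {11, 7, 12} — fails.
#3 x7 = -11, and -11 ≠ -9 — holds.
#4 x4 = 2, x1 = 9; 2 < 9 — holds.
#5 min(10, -11) = -11 — holds.
#6 x6 + x8 = 3; 3 mod 6 = 3 — holds.
#7 x3 = 4 is in {4, 5, 7} — holds.
#8 x4² + x6² = 2² + (-7)² = 4 + 49 = 53 — holds.
#9 x8 = 10 ≠ 12 and x5 = 7 ≠ 10; both disjuncts false — fails.
#10 x7 = -11 > -14, so we need x8 ≤ 11; x8 = 10 ≤ 11 — holds.
#11 x7 + x3 = -11 + 4 = -7; -7 > -8, bound -8 not met — fails.
#12 x8 = 10 lies in [8, 10] — holds.

Constraints 2, 9, and 11 are violated.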